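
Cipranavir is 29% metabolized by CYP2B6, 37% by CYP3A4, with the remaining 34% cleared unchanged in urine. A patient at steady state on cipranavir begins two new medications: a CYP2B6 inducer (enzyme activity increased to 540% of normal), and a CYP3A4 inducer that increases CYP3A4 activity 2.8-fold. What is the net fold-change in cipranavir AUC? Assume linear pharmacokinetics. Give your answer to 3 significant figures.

The CYP2B6 pathway (29% of clearance) is boosted to 5.4× activity: 0.29 × 5.4 = 1.566.
The CYP3A4 pathway (37% of clearance) rises to 2.8× activity: 0.37 × 2.8 = 1.036.
The remaining 34% of clearance is unaffected.
Relative clearance = 1.566 + 1.036 + 0.34 = 2.942.
Because AUC varies inversely with clearance, the combined effect is 1 / 2.942 = 0.340.

0.340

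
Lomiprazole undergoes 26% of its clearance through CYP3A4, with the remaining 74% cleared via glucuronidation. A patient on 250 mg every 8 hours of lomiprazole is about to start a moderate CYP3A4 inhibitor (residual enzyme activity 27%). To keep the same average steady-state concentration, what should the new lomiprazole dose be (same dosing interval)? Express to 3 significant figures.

203 mg

CYP3A4: 0.26 × 0.27 = 0.0702
Other: 0.74 (unchanged)
CL_new/CL_old = 0.0702 + 0.74 = 0.8102.
Exposure is unchanged when dose changes in proportion to clearance. New dose = 250 mg × 0.8102 = 203 mg.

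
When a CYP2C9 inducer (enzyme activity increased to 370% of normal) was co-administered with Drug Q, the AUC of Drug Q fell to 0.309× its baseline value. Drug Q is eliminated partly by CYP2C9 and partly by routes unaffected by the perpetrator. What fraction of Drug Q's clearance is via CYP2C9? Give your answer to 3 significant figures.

CL'/CL = 1 / 0.309 = 3.236
3.7·fm + (1 − fm) = 3.236
fm = (3.236 − 1) / (3.7 − 1) = 0.828

0.828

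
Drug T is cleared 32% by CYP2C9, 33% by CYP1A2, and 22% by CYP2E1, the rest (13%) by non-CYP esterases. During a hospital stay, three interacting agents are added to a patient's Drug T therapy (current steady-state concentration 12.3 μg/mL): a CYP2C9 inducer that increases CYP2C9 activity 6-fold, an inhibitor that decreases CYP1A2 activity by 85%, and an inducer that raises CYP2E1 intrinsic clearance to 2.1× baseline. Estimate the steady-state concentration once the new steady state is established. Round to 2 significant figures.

CYP2C9: 0.32 × 6 = 1.92
CYP1A2: 0.33 × 0.15 = 0.0495
CYP2E1: 0.22 × 2.1 = 0.462
Other: 0.13 (unchanged)
CL_new/CL_old = 1.92 + 0.0495 + 0.462 + 0.13 = 2.5615.
New steady-state concentration = 12.3 / 2.5615 = 4.8 μg/mL (concentration scales inversely with clearance).

4.8 μg/mL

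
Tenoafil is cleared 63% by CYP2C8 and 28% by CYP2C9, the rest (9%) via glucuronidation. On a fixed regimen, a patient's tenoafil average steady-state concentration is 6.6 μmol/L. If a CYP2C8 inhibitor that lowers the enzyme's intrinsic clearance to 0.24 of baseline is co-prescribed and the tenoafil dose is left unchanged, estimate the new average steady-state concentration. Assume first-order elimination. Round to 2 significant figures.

The CYP2C8 pathway (63% of clearance) is reduced to 0.24× activity: 0.63 × 0.24 = 0.1512.
CYP2C9 (28%) and the residual 9% are unaffected.
New clearance relative to baseline: 0.1512 + 0.28 + 0.09 = 0.5212.
With dosing unchanged, average steady-state concentration scales as 1/CL: 6.6 / 0.5212 = 13 μmol/L.

13 μmol/L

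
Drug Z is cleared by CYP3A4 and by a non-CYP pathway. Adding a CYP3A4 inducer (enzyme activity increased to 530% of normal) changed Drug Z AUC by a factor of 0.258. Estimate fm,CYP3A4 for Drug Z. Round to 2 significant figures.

Call the CYP3A4 fraction fm. After the interaction, CL_new/CL_old = fm × 5.3 + (1 − fm).
AUC ratio = 1 / (new CL fraction), so new CL fraction = 1 / 0.258 = 3.876.
fm × 5.3 + 1 − fm = 3.876  ⇒  fm × (5.3 − 1) = 2.876  ⇒  fm = 0.67.

0.67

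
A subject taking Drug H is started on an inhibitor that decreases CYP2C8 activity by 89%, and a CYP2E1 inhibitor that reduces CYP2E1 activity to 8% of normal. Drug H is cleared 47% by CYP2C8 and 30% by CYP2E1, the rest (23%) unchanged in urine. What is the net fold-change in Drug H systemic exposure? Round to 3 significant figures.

The CYP2C8 pathway (47% of clearance) falls to 0.11× activity: 0.47 × 0.11 = 0.0517.
The CYP2E1 pathway (30% of clearance) drops to 0.08× activity: 0.3 × 0.08 = 0.024.
The remaining 23% of clearance is unaffected.
Relative clearance = 0.0517 + 0.024 + 0.23 = 0.3057.
Because systemic exposure varies inversely with clearance, the combined effect is 1 / 0.3057 = 3.27.

3.27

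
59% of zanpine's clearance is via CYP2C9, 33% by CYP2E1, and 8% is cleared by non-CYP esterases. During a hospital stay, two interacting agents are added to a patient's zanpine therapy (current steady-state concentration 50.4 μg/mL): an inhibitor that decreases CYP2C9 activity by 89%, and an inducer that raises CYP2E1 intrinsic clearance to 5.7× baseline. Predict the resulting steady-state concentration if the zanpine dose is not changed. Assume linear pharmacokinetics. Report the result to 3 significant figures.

The CYP2C9 pathway (59% of clearance) falls to 0.11× activity: 0.59 × 0.11 = 0.0649.
The CYP2E1 pathway (33% of clearance) rises to 5.7× activity: 0.33 × 5.7 = 1.881.
Non-CYP routes (8%) are unchanged.
CL_new/CL_old = 0.0649 + 1.881 + 0.08 = 2.0259.
Dividing the baseline by the relative clearance: 50.4 / 2.0259 = 24.9 μg/mL.

24.9 μg/mL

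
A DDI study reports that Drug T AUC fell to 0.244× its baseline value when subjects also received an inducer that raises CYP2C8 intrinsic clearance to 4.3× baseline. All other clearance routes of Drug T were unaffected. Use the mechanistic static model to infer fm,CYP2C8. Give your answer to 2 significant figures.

CL'/CL = 1 / 0.244 = 4.098
4.3·fm + (1 − fm) = 4.098
fm = (4.098 − 1) / (4.3 − 1) = 0.94

0.94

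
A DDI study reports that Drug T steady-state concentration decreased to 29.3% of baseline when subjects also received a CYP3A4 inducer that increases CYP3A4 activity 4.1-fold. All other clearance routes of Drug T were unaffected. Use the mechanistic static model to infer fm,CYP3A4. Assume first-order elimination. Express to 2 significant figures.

CL'/CL = 1 / 0.293 = 3.413
4.1·fm + (1 − fm) = 3.413
fm = (3.413 − 1) / (4.1 − 1) = 0.78

0.78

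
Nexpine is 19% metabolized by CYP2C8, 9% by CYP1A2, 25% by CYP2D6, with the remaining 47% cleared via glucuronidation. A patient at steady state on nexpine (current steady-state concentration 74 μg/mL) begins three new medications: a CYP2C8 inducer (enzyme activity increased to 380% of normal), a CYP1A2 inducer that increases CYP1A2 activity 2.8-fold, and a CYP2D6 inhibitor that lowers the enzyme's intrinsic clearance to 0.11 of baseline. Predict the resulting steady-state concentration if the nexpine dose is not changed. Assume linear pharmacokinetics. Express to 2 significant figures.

50 μg/mL

The CYP2C8 pathway (19% of clearance) is boosted to 3.8× activity: 0.19 × 3.8 = 0.722.
The CYP1A2 pathway (9% of clearance) increases to 2.8× activity: 0.09 × 2.8 = 0.252.
The CYP2D6 pathway (25% of clearance) drops to 0.11× activity: 0.25 × 0.11 = 0.0275.
The remaining 47% of clearance is unaffected.
Relative clearance = 0.722 + 0.252 + 0.0275 + 0.47 = 1.4715.
New steady-state concentration = 74 / 1.4715 = 50 μg/mL (concentration scales inversely with clearance).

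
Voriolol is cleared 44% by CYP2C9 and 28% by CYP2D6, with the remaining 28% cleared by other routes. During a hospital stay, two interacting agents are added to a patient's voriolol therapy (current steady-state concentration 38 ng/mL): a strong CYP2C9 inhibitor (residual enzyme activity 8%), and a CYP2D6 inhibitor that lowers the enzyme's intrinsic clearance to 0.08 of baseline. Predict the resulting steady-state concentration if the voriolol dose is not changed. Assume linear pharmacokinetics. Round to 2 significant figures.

1.1 × 10² ng/mL

CYP2C9: 0.44 × 0.08 = 0.0352
CYP2D6: 0.28 × 0.08 = 0.0224
Other: 0.28 (unchanged)
Relative clearance = 0.0352 + 0.0224 + 0.28 = 0.3376.
Dividing the baseline by the relative clearance: 38 / 0.3376 = 1.1 × 10² ng/mL.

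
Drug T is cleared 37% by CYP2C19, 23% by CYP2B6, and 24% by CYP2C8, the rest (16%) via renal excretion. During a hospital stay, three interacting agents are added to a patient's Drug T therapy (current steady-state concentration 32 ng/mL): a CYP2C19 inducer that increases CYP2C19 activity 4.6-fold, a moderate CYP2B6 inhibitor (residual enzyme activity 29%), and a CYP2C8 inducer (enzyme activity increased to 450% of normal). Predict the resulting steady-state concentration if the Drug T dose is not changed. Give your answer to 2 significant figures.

11 ng/mL

The CYP2C19 pathway (37% of clearance) is boosted to 4.6× activity: 0.37 × 4.6 = 1.702.
The CYP2B6 pathway (23% of clearance) falls to 0.29× activity: 0.23 × 0.29 = 0.0667.
The CYP2C8 pathway (24% of clearance) rises to 4.5× activity: 0.24 × 4.5 = 1.08.
The remaining 16% of clearance is unaffected.
CL_new/CL_old = 1.702 + 0.0667 + 1.08 + 0.16 = 3.0087.
New steady-state concentration = 32 / 3.0087 = 11 ng/mL (concentration scales inversely with clearance).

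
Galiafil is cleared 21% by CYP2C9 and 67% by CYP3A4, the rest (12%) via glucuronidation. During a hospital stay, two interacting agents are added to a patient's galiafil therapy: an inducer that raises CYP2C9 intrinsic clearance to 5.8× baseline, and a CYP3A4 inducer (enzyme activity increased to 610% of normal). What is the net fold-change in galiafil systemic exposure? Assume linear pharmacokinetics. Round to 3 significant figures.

The CYP2C9 pathway (21% of clearance) increases to 5.8× activity: 0.21 × 5.8 = 1.218.
The CYP3A4 pathway (67% of clearance) increases to 6.1× activity: 0.67 × 6.1 = 4.087.
The remaining 12% of clearance is unaffected.
CL_new/CL_old = 1.218 + 4.087 + 0.12 = 5.425.
Net systemic exposure ratio = 1 / 5.425 = 0.184.

0.184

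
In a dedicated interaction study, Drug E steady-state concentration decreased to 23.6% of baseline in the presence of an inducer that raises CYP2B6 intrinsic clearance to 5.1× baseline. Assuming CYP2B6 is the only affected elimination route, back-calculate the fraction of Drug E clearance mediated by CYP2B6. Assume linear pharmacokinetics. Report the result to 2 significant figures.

0.79

Call the CYP2B6 fraction fm. After the interaction, CL_new/CL_old = fm × 5.1 + (1 − fm).
Steady-state concentration ratio = 1 / (new CL fraction), so new CL fraction = 1 / 0.236 = 4.237.
fm × 5.1 + 1 − fm = 4.237  ⇒  fm × (5.1 − 1) = 3.237  ⇒  fm = 0.79.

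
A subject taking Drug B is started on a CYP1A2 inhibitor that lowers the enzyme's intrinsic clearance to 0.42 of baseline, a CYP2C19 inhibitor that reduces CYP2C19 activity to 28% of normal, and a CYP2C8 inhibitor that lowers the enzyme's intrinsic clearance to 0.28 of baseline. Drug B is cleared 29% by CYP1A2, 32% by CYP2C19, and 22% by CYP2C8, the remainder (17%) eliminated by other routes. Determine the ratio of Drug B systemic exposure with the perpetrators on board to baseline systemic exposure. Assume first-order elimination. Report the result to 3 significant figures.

2.26

The CYP1A2 pathway (29% of clearance) falls to 0.42× activity: 0.29 × 0.42 = 0.1218.
The CYP2C19 pathway (32% of clearance) falls to 0.28× activity: 0.32 × 0.28 = 0.0896.
The CYP2C8 pathway (22% of clearance) falls to 0.28× activity: 0.22 × 0.28 = 0.0616.
The remaining 17% of clearance is unaffected.
New clearance relative to baseline: 0.1218 + 0.0896 + 0.0616 + 0.17 = 0.443.
Net systemic exposure ratio = 1 / 0.443 = 2.26.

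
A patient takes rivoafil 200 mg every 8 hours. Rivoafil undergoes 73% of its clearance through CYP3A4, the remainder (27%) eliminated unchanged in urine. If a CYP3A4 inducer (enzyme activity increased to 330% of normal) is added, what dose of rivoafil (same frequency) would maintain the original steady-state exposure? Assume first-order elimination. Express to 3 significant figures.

536 mg

The CYP3A4 pathway (73% of clearance) rises to 3.3× activity: 0.73 × 3.3 = 2.409.
Non-CYP routes (27%) are unchanged.
Relative clearance = 2.409 + 0.27 = 2.679.
Css,avg = (dose rate)/CL, so holding Css fixed requires dose ∝ CL: 200 × 2.679 = 536 mg.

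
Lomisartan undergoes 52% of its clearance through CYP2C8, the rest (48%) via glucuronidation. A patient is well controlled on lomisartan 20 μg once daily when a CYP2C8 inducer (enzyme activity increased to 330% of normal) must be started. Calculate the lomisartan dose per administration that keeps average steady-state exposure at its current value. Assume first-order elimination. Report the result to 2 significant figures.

44 μg

CYP2C8: 0.52 × 3.3 = 1.716
Other: 0.48 (unchanged)
CL_new/CL_old = 1.716 + 0.48 = 2.196.
Exposure is unchanged when dose changes in proportion to clearance. New dose = 20 μg × 2.196 = 44 μg.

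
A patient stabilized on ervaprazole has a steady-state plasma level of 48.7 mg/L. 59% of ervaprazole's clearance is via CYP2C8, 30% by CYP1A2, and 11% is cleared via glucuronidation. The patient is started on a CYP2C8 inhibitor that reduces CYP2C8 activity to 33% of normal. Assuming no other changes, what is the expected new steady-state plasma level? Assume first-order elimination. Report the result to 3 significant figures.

80.5 mg/L

The CYP2C8 pathway (59% of clearance) falls to 0.33× activity: 0.59 × 0.33 = 0.1947.
CYP1A2 (30%) and the residual 11% are unaffected.
Relative clearance = 0.1947 + 0.3 + 0.11 = 0.6047.
Steady-state plasma level ∝ 1/CL, so new value = 48.7 / 0.6047 = 80.5 mg/L.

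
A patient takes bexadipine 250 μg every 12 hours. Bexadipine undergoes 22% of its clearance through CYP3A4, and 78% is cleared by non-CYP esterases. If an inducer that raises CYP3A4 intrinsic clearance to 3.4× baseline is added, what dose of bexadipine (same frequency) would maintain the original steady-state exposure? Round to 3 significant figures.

CYP3A4: 0.22 × 3.4 = 0.748
Other: 0.78 (unchanged)
Relative clearance = 0.748 + 0.78 = 1.528.
Css,avg = (dose rate)/CL, so holding Css fixed requires dose ∝ CL: 250 × 1.528 = 382 μg.

382 μg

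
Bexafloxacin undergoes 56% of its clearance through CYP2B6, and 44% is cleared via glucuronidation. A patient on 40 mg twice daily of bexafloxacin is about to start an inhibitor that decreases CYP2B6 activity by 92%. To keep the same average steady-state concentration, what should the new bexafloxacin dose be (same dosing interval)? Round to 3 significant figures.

19.4 mg

The CYP2B6 pathway (56% of clearance) falls to 0.08× activity: 0.56 × 0.08 = 0.0448.
The remaining 44% of clearance is unaffected.
CL_new/CL_old = 0.0448 + 0.44 = 0.4848.
To maintain the same steady-state level, dose must scale with clearance: new dose = 40 × 0.4848 = 19.4 mg.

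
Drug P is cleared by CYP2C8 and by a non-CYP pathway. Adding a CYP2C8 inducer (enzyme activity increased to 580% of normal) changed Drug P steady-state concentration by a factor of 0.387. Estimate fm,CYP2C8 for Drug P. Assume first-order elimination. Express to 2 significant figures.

0.33

CL'/CL = 1 / 0.387 = 2.584
5.8·fm + (1 − fm) = 2.584
fm = (2.584 − 1) / (5.8 − 1) = 0.33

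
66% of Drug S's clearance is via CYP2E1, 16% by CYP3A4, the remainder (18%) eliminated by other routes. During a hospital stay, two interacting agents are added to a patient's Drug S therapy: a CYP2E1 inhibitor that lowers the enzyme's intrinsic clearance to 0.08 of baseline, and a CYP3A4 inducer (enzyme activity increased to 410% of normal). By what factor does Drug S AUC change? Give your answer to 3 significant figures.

1.13

The CYP2E1 pathway (66% of clearance) is reduced to 0.08× activity: 0.66 × 0.08 = 0.0528.
The CYP3A4 pathway (16% of clearance) rises to 4.1× activity: 0.16 × 4.1 = 0.656.
Non-CYP routes (18%) are unchanged.
Relative clearance = 0.0528 + 0.656 + 0.18 = 0.8888.
Because AUC varies inversely with clearance, the combined effect is 1 / 0.8888 = 1.13.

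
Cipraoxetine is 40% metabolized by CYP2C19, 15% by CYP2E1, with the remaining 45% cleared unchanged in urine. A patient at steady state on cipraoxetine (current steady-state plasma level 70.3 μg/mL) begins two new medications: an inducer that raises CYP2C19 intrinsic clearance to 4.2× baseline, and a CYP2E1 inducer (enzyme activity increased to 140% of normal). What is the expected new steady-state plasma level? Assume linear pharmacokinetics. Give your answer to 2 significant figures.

CYP2C19: 0.4 × 4.2 = 1.68
CYP2E1: 0.15 × 1.4 = 0.21
Other: 0.45 (unchanged)
New clearance relative to baseline: 1.68 + 0.21 + 0.45 = 2.34.
New steady-state plasma level = 70.3 / 2.34 = 30 μg/mL (concentration scales inversely with clearance).

30 μg/mL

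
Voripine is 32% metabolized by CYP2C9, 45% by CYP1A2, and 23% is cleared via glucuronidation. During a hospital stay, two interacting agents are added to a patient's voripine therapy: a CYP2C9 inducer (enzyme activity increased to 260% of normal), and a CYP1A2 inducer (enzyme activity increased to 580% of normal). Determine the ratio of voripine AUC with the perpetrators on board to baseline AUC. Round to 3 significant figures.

0.272

The CYP2C9 pathway (32% of clearance) rises to 2.6× activity: 0.32 × 2.6 = 0.832.
The CYP1A2 pathway (45% of clearance) rises to 5.8× activity: 0.45 × 5.8 = 2.61.
The remaining 23% of clearance is unaffected.
CL_new/CL_old = 0.832 + 2.61 + 0.23 = 3.672.
Because AUC varies inversely with clearance, the combined effect is 1 / 3.672 = 0.272.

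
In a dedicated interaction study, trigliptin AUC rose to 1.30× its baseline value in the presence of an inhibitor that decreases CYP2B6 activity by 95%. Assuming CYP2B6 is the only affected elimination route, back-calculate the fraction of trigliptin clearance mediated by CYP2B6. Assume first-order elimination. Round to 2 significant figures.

Let fm be the CYP2B6 fraction. New clearance relative to baseline = fm × 0.05 + (1 − fm).
AUC ratio = 1 / (new CL fraction), so new CL fraction = 1 / 1.30 = 0.7692.
fm × 0.05 + 1 − fm = 0.7692  ⇒  fm × (0.05 − 1) = −0.2308  ⇒  fm = 0.24.

0.24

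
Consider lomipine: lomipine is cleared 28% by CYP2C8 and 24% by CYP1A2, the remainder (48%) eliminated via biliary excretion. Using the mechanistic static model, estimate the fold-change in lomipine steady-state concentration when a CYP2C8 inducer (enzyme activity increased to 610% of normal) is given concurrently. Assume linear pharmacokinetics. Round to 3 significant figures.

0.412

CYP2C8: 0.28 × 6.1 = 1.708
CYP1A2: 0.24 (unchanged)
Other: 0.48 (unchanged)
Relative clearance = 1.708 + 0.24 + 0.48 = 2.428.
Steady-state concentration is inversely proportional to clearance, so the fold-change is 1 / 2.428 = 0.412.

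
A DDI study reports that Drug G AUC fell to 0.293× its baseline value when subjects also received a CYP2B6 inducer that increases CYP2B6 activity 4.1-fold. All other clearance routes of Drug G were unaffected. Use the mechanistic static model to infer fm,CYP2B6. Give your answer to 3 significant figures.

0.778

Let x = fm,CYP2B6. Because AUC ∝ 1/CL, relative clearance rose to 1/0.293 = 3.413.
Only the CYP2B6 route changed, so 3.413 = x·4.1 + (1 − x), giving x = 0.778.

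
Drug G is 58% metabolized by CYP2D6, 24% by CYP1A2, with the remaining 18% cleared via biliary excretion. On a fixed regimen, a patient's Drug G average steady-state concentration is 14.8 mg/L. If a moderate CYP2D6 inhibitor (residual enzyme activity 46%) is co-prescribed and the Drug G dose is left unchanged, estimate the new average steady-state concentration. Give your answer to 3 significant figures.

The CYP2D6 pathway (58% of clearance) falls to 0.46× activity: 0.58 × 0.46 = 0.2668.
CYP1A2 (24%) and the residual 18% are unaffected.
CL_new/CL_old = 0.2668 + 0.24 + 0.18 = 0.6868.
With dosing unchanged, average steady-state concentration scales as 1/CL: 14.8 / 0.6868 = 21.5 mg/L.

21.5 mg/L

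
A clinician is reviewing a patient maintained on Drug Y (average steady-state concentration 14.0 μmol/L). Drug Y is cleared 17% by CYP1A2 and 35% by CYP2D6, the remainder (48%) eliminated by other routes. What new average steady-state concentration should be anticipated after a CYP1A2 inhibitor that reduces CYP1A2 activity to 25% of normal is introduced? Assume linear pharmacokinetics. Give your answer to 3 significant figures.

CYP1A2: 0.17 × 0.25 = 0.0425
CYP2D6: 0.35 (unchanged)
Other: 0.48 (unchanged)
New clearance relative to baseline: 0.0425 + 0.35 + 0.48 = 0.8725.
With dosing unchanged, average steady-state concentration scales as 1/CL: 14.0 / 0.8725 = 16.0 μmol/L.

16.0 μmol/L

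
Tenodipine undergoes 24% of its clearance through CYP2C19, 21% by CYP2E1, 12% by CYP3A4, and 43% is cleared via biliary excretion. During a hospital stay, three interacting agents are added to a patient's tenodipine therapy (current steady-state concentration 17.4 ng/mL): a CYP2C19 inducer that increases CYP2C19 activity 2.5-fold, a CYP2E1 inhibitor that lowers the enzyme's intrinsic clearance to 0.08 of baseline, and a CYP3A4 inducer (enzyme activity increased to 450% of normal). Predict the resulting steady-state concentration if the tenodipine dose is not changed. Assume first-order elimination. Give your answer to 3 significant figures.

The CYP2C19 pathway (24% of clearance) increases to 2.5× activity: 0.24 × 2.5 = 0.6.
The CYP2E1 pathway (21% of clearance) is reduced to 0.08× activity: 0.21 × 0.08 = 0.0168.
The CYP3A4 pathway (12% of clearance) rises to 4.5× activity: 0.12 × 4.5 = 0.54.
The remaining 43% of clearance is unaffected.
Relative clearance = 0.6 + 0.0168 + 0.54 + 0.43 = 1.5868.
Steady-state concentration ∝ 1/CL: new value = 17.4 / 1.5868 = 11.0 ng/mL.

11.0 ng/mL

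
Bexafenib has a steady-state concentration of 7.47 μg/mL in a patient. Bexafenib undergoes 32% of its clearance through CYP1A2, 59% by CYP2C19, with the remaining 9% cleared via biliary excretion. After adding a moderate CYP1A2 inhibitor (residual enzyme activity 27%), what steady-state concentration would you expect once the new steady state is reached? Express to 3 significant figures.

9.75 μg/mL

CYP1A2: 0.32 × 0.27 = 0.0864
CYP2C19: 0.59 (unchanged)
Other: 0.09 (unchanged)
Relative clearance = 0.0864 + 0.59 + 0.09 = 0.7664.
New steady-state concentration = baseline ÷ relative clearance = 7.47 / 0.7664 = 9.75 μg/mL.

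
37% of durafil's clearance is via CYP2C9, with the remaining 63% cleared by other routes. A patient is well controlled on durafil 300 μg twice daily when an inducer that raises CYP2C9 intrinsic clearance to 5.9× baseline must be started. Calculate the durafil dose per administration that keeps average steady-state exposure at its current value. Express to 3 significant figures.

The CYP2C9 pathway (37% of clearance) increases to 5.9× activity: 0.37 × 5.9 = 2.183.
Non-CYP routes (63%) are unchanged.
New clearance relative to baseline: 2.183 + 0.63 = 2.813.
Exposure is unchanged when dose changes in proportion to clearance. New dose = 300 μg × 2.813 = 844 μg.

844 μg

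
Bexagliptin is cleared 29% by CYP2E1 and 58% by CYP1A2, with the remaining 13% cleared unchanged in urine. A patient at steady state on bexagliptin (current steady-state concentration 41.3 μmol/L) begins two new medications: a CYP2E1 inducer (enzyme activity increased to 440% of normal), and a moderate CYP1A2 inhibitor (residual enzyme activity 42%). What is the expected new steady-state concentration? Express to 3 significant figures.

25.0 μmol/L

CYP2E1: 0.29 × 4.4 = 1.276
CYP1A2: 0.58 × 0.42 = 0.2436
Other: 0.13 (unchanged)
CL_new/CL_old = 1.276 + 0.2436 + 0.13 = 1.6496.
New steady-state concentration = 41.3 / 1.6496 = 25.0 μmol/L (concentration scales inversely with clearance).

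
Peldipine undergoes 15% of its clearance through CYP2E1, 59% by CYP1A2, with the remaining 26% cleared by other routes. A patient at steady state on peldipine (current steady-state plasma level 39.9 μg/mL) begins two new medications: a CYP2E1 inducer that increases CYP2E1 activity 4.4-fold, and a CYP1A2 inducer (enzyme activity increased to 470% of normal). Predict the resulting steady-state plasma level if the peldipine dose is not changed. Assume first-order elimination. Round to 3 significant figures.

CYP2E1: 0.15 × 4.4 = 0.66
CYP1A2: 0.59 × 4.7 = 2.773
Other: 0.26 (unchanged)
Relative clearance = 0.66 + 2.773 + 0.26 = 3.693.
Steady-state plasma level ∝ 1/CL: new value = 39.9 / 3.693 = 10.8 μg/mL.

10.8 μg/mL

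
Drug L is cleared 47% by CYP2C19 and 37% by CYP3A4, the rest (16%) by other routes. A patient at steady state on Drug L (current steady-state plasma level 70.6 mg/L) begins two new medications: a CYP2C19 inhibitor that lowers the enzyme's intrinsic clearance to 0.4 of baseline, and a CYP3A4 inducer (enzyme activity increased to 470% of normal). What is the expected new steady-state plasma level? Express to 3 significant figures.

The CYP2C19 pathway (47% of clearance) falls to 0.4× activity: 0.47 × 0.4 = 0.188.
The CYP3A4 pathway (37% of clearance) increases to 4.7× activity: 0.37 × 4.7 = 1.739.
Non-CYP routes (16%) are unchanged.
Relative clearance = 0.188 + 1.739 + 0.16 = 2.087.
New steady-state plasma level = 70.6 / 2.087 = 33.8 mg/L (concentration scales inversely with clearance).

33.8 mg/L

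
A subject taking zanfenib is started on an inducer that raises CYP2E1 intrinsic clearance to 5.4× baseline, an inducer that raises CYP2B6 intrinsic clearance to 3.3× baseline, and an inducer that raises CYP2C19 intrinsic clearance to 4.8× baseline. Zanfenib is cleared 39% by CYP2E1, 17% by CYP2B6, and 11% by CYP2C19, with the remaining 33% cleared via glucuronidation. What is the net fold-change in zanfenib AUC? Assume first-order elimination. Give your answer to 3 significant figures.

0.284

The CYP2E1 pathway (39% of clearance) is boosted to 5.4× activity: 0.39 × 5.4 = 2.106.
The CYP2B6 pathway (17% of clearance) is boosted to 3.3× activity: 0.17 × 3.3 = 0.561.
The CYP2C19 pathway (11% of clearance) rises to 4.8× activity: 0.11 × 4.8 = 0.528.
Non-CYP routes (33%) are unchanged.
Relative clearance = 2.106 + 0.561 + 0.528 + 0.33 = 3.525.
AUC ∝ 1/CL: fold-change = 1 / 3.525 = 0.284.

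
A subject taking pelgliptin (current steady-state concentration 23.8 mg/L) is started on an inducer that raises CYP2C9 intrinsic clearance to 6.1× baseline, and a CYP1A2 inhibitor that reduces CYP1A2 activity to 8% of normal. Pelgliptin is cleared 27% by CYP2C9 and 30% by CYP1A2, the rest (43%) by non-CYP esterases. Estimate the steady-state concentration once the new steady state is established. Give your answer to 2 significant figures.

11 mg/L

CYP2C9: 0.27 × 6.1 = 1.647
CYP1A2: 0.3 × 0.08 = 0.024
Other: 0.43 (unchanged)
CL_new/CL_old = 1.647 + 0.024 + 0.43 = 2.101.
Dividing the baseline by the relative clearance: 23.8 / 2.101 = 11 mg/L.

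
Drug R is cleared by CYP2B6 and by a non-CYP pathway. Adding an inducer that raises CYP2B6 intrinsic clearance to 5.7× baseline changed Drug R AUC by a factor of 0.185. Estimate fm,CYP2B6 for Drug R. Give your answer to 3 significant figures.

0.937

Let fm be the CYP2B6 fraction. New clearance relative to baseline = fm × 5.7 + (1 − fm).
AUC ratio = 1 / (new CL fraction), so new CL fraction = 1 / 0.185 = 5.405.
fm × 5.7 + 1 − fm = 5.405  ⇒  fm × (5.7 − 1) = 4.405  ⇒  fm = 0.937.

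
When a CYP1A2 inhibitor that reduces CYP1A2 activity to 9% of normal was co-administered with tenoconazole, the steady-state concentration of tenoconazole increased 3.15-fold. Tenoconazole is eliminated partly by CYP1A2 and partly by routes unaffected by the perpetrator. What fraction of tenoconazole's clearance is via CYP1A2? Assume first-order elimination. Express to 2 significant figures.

0.75

Let fm be the CYP1A2 fraction. New clearance relative to baseline = fm × 0.09 + (1 − fm).
Steady-state concentration ratio = 1 / (new CL fraction), so new CL fraction = 1 / 3.15 = 0.3175.
fm × 0.09 + 1 − fm = 0.3175  ⇒  fm × (0.09 − 1) = −0.6825  ⇒  fm = 0.75.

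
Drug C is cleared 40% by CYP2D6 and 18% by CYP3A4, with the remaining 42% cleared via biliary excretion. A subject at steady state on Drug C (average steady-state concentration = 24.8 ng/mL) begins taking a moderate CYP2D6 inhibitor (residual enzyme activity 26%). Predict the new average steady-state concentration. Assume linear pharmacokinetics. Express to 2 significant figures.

The CYP2D6 pathway (40% of clearance) drops to 0.26× activity: 0.4 × 0.26 = 0.104.
CYP3A4 (18%) and the residual 42% are unaffected.
New clearance relative to baseline: 0.104 + 0.18 + 0.42 = 0.704.
With dosing unchanged, average steady-state concentration scales as 1/CL: 24.8 / 0.704 = 35 ng/mL.

35 ng/mL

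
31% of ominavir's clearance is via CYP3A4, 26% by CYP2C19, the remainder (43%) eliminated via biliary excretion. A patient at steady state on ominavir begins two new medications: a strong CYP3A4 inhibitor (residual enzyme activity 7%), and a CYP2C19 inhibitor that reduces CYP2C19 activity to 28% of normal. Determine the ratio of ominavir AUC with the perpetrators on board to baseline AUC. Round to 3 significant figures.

The CYP3A4 pathway (31% of clearance) is reduced to 0.07× activity: 0.31 × 0.07 = 0.0217.
The CYP2C19 pathway (26% of clearance) is reduced to 0.28× activity: 0.26 × 0.28 = 0.0728.
The remaining 43% of clearance is unaffected.
CL_new/CL_old = 0.0217 + 0.0728 + 0.43 = 0.5245.
AUC ∝ 1/CL: fold-change = 1 / 0.5245 = 1.91.

1.91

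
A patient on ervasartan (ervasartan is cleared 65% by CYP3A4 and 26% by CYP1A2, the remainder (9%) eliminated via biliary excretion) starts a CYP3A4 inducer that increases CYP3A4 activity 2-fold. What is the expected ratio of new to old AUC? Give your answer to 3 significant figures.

The CYP3A4 pathway (65% of clearance) increases to 2× activity: 0.65 × 2 = 1.3.
CYP1A2 (26%) and the residual 9% are unaffected.
CL_new/CL_old = 1.3 + 0.26 + 0.09 = 1.65.
AUC is inversely proportional to clearance, so the fold-change is 1 / 1.65 = 0.606.

0.606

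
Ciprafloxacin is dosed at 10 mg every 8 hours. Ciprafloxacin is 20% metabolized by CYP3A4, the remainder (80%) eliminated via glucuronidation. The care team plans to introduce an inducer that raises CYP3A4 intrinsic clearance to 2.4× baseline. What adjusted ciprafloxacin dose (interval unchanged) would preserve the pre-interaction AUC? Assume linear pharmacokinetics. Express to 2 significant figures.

CYP3A4: 0.2 × 2.4 = 0.48
Other: 0.8 (unchanged)
New clearance relative to baseline: 0.48 + 0.8 = 1.28.
Css,avg = (dose rate)/CL, so holding Css fixed requires dose ∝ CL: 10 × 1.28 = 13 mg.

13 mg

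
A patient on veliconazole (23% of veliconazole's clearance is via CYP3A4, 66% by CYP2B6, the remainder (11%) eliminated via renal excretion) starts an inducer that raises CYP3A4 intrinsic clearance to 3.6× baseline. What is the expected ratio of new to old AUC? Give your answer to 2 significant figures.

0.63

The CYP3A4 pathway (23% of clearance) rises to 3.6× activity: 0.23 × 3.6 = 0.828.
CYP2B6 (66%) and the residual 11% are unaffected.
CL_new/CL_old = 0.828 + 0.66 + 0.11 = 1.598.
Since AUC ∝ 1/CL, the ratio is 1 / 1.598 = 0.63.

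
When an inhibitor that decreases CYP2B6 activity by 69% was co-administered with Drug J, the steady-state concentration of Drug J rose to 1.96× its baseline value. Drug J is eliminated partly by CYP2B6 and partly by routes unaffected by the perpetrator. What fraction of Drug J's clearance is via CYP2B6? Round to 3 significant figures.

0.710

CL'/CL = 1 / 1.96 = 0.5102
0.31·fm + (1 − fm) = 0.5102
fm = (0.5102 − 1) / (0.31 − 1) = 0.710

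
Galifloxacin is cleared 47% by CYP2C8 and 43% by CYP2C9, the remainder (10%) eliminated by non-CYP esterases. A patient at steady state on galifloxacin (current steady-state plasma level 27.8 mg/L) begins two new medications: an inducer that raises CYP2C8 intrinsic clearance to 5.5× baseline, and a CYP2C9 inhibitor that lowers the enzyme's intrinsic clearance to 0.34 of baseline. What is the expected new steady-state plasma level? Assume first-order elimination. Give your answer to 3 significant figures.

9.82 mg/L

CYP2C8: 0.47 × 5.5 = 2.585
CYP2C9: 0.43 × 0.34 = 0.1462
Other: 0.1 (unchanged)
New clearance relative to baseline: 2.585 + 0.1462 + 0.1 = 2.8312.
New steady-state plasma level = 27.8 / 2.8312 = 9.82 mg/L (concentration scales inversely with clearance).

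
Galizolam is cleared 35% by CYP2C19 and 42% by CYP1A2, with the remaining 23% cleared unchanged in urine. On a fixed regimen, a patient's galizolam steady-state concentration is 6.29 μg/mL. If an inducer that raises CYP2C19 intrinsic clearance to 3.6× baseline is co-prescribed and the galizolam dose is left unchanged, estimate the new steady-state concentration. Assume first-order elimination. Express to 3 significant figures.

The CYP2C19 pathway (35% of clearance) rises to 3.6× activity: 0.35 × 3.6 = 1.26.
CYP1A2 (42%) and the residual 23% are unaffected.
New clearance relative to baseline: 1.26 + 0.42 + 0.23 = 1.91.
New steady-state concentration = baseline ÷ relative clearance = 6.29 / 1.91 = 3.29 μg/mL.

3.29 μg/mL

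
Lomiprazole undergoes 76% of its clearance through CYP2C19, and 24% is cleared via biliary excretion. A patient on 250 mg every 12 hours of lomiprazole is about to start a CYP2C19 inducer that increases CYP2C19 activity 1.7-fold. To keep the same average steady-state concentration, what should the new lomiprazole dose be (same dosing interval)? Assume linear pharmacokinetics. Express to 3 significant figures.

The CYP2C19 pathway (76% of clearance) rises to 1.7× activity: 0.76 × 1.7 = 1.292.
Non-CYP routes (24%) are unchanged.
Relative clearance = 1.292 + 0.24 = 1.532.
Css,avg = (dose rate)/CL, so holding Css fixed requires dose ∝ CL: 250 × 1.532 = 383 mg.

383 mg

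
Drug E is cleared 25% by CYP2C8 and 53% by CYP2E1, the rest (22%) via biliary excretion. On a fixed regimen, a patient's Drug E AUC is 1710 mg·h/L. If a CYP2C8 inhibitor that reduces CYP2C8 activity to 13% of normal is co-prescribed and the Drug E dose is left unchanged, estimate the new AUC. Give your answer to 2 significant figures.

2.2 × 10³ mg·h/L

The CYP2C8 pathway (25% of clearance) is reduced to 0.13× activity: 0.25 × 0.13 = 0.0325.
CYP2E1 (53%) and the residual 22% are unaffected.
Relative clearance = 0.0325 + 0.53 + 0.22 = 0.7825.
New AUC = baseline ÷ relative clearance = 1710 / 0.7825 = 2.2 × 10³ mg·h/L.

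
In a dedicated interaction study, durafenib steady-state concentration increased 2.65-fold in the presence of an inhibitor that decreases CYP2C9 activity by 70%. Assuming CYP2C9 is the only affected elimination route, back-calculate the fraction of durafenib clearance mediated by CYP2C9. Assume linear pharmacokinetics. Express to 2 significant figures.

0.89

CL'/CL = 1 / 2.65 = 0.3774
0.3·fm + (1 − fm) = 0.3774
fm = (0.3774 − 1) / (0.3 − 1) = 0.89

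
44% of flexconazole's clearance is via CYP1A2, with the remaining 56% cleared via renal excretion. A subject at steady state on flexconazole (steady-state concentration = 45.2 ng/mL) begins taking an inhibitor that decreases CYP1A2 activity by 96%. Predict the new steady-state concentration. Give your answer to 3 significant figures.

78.3 ng/mL

The CYP1A2 pathway (44% of clearance) falls to 0.04× activity: 0.44 × 0.04 = 0.0176.
The remaining 56% of clearance is unaffected.
CL_new/CL_old = 0.0176 + 0.56 = 0.5776.
New steady-state concentration = baseline ÷ relative clearance = 45.2 / 0.5776 = 78.3 ng/mL.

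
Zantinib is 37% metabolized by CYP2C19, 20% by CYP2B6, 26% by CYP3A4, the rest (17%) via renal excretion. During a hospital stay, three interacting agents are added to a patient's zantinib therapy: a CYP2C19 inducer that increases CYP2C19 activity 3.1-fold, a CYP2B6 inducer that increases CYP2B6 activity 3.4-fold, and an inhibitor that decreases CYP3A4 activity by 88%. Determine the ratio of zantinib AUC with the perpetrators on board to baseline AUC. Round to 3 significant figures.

CYP2C19: 0.37 × 3.1 = 1.147
CYP2B6: 0.2 × 3.4 = 0.68
CYP3A4: 0.26 × 0.12 = 0.0312
Other: 0.17 (unchanged)
New clearance relative to baseline: 1.147 + 0.68 + 0.0312 + 0.17 = 2.0282.
Net AUC ratio = 1 / 2.0282 = 0.493.

0.493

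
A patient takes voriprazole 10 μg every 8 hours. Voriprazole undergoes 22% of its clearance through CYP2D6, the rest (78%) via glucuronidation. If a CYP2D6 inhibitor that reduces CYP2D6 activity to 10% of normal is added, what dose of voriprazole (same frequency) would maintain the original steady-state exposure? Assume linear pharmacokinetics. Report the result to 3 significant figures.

8.02 μg

The CYP2D6 pathway (22% of clearance) drops to 0.1× activity: 0.22 × 0.1 = 0.022.
The remaining 78% of clearance is unaffected.
Relative clearance = 0.022 + 0.78 = 0.802.
Exposure is unchanged when dose changes in proportion to clearance. New dose = 10 μg × 0.802 = 8.02 μg.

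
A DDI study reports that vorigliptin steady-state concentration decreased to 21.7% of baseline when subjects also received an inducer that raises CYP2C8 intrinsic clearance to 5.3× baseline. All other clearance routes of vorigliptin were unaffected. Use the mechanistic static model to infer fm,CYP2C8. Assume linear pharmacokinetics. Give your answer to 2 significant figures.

Write x for the fraction cleared via CYP2C8. The observed steady-state concentration change means clearance rose to 1/0.217 = 4.608 of baseline.
Setting x·5.3 + (1 − x) = 4.608 and solving: x = (4.608 − 1)/(5.3 − 1) = 0.84.

0.84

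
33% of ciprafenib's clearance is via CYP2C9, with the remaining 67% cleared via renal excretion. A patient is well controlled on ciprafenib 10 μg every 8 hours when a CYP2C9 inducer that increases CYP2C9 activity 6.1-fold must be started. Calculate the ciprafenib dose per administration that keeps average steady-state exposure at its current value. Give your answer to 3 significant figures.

CYP2C9: 0.33 × 6.1 = 2.013
Other: 0.67 (unchanged)
CL_new/CL_old = 2.013 + 0.67 = 2.683.
Exposure is unchanged when dose changes in proportion to clearance. New dose = 10 μg × 2.683 = 26.8 μg.

26.8 μg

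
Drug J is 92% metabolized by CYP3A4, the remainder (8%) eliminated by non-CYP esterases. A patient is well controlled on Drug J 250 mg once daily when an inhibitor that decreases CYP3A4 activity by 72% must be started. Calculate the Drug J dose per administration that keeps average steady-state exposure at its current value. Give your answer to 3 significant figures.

The CYP3A4 pathway (92% of clearance) falls to 0.28× activity: 0.92 × 0.28 = 0.2576.
Non-CYP routes (8%) are unchanged.
Relative clearance = 0.2576 + 0.08 = 0.3376.
Css,avg = (dose rate)/CL, so holding Css fixed requires dose ∝ CL: 250 × 0.3376 = 84.4 mg.

84.4 mg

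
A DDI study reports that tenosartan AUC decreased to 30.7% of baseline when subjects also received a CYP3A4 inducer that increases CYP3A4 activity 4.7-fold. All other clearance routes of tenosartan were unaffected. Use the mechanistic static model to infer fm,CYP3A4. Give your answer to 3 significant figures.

Let fm be the CYP3A4 fraction. New clearance relative to baseline = fm × 4.7 + (1 − fm).
AUC ratio = 1 / (new CL fraction), so new CL fraction = 1 / 0.307 = 3.257.
fm × 4.7 + 1 − fm = 3.257  ⇒  fm × (4.7 − 1) = 2.257  ⇒  fm = 0.610.

0.610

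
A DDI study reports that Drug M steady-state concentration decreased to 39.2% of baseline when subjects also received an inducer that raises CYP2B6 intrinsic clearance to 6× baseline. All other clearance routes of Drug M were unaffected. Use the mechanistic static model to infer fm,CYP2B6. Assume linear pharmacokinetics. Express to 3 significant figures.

Write x for the fraction cleared via CYP2B6. The observed steady-state concentration change means clearance rose to 1/0.392 = 2.551 of baseline.
Only the CYP2B6 route changed, so 2.551 = x·6 + (1 − x), giving x = 0.310.

0.310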